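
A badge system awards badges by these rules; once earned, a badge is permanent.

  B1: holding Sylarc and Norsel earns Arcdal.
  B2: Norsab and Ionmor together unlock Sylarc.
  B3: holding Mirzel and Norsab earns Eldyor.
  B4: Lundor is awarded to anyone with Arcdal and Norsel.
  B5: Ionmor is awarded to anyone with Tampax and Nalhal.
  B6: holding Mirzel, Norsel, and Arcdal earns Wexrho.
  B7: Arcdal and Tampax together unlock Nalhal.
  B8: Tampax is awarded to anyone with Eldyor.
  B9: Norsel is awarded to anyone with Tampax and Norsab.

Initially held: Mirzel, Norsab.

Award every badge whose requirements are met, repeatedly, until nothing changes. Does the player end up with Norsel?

With Mirzel and Norsab, Eldyor is earned (B3).
With Eldyor, Tampax is earned (B8).
With Tampax and Norsab, Norsel is earned (B9).

Yes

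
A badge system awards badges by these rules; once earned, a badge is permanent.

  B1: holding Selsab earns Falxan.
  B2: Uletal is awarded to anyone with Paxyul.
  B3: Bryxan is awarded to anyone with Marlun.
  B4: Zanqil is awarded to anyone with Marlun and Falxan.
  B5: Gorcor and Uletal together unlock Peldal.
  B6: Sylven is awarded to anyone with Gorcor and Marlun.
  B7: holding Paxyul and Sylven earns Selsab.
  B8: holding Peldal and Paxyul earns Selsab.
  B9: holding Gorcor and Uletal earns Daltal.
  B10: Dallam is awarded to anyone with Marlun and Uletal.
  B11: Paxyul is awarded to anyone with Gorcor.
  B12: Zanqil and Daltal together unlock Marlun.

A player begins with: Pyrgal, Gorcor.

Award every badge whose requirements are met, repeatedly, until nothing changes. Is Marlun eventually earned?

No

Marlun would need Zanqil and Daltal (B12), but Zanqil is never earned.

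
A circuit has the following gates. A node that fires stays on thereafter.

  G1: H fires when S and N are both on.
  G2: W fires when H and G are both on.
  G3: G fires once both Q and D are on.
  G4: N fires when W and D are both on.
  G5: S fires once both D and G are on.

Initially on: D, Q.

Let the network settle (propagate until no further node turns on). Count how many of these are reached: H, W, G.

G3: Q and D on → G on.
H would need S and N (G1), but N never turns on.
W would need H and G (G2), but H never turns on.
G: reached.
Reached: G — 1 of the 3.

1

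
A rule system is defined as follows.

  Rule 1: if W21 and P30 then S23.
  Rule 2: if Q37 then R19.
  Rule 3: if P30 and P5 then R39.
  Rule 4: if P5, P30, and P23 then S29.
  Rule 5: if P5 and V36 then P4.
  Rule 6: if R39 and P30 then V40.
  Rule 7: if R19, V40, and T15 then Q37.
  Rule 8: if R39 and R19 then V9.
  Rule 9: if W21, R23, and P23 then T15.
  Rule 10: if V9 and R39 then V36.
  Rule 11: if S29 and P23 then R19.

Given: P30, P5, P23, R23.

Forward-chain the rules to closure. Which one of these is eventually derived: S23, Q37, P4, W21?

P4

From P5, P30, and P23, Rule 4 gives S29.
From P30 and P5, Rule 3 gives R39.
S29 and P23 hold, so R19 follows (Rule 11).
From R39 and R19, Rule 8 gives V9.
V9 and R39 hold, so V36 follows (Rule 10).
From P5 and V36, Rule 5 gives P4.
No rule produces W21, and it is not given. Q37 would need R19, V40, and T15 (Rule 7), but T15 is never established. S23 would need W21 and P30 (Rule 1), but W21 is never established.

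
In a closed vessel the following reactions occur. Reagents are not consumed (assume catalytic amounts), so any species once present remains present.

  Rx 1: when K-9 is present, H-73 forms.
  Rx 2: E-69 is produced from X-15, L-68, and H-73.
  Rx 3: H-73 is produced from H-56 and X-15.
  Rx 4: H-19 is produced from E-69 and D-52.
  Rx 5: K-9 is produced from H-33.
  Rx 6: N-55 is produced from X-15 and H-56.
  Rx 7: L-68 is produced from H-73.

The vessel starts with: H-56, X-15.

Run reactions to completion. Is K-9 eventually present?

K-9 would need H-33 (Rx 5), but H-33 never forms.

No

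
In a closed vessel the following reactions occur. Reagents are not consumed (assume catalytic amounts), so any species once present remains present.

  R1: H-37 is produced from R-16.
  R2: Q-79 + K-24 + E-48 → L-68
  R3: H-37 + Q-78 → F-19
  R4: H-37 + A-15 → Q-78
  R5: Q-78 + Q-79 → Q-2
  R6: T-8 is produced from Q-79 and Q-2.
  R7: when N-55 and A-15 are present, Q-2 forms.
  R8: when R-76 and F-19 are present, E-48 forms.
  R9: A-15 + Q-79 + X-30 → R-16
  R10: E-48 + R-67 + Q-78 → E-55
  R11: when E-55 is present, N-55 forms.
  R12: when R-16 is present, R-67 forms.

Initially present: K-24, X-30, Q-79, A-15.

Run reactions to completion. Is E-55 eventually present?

E-55 would need E-48, R-67, and Q-78 (R10), but E-48 never forms.

No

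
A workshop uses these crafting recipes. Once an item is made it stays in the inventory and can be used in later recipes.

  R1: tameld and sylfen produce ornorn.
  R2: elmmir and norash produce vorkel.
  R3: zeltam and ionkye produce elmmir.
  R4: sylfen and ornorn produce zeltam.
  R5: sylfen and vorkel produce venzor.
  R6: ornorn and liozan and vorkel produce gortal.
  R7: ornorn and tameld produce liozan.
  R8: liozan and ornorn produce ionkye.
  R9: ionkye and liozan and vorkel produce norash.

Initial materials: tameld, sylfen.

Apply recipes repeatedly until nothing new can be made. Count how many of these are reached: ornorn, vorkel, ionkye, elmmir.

3

tameld and sylfen → ornorn (R1).
sylfen and ornorn → zeltam (R4).
Using R7, ornorn and tameld make liozan.
Using R8, liozan and ornorn make ionkye.
Using R3, zeltam and ionkye make elmmir.
ornorn: reached.
vorkel would need elmmir and norash (R2), but norash is never obtained.
ionkye: reached.
elmmir: reached.
Reached: ornorn, ionkye, and elmmir — 3 of the 4.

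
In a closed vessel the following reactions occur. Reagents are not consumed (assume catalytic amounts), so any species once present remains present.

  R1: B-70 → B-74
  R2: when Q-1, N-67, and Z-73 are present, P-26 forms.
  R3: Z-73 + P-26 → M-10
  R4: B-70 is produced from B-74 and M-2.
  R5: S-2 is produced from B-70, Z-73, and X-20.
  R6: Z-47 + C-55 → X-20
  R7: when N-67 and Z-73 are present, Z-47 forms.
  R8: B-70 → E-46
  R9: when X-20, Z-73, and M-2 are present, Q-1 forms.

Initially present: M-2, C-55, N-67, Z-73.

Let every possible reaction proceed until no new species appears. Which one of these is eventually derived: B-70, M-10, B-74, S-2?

N-67 and Z-73 present → Z-47 forms (R7).
Z-47 and C-55 present → X-20 forms (R6).
X-20, Z-73, and M-2 present → Q-1 forms (R9).
Q-1, N-67, and Z-73 present → P-26 forms (R2).
Z-73 and P-26 present → M-10 forms (R3).
B-70 would need B-74 and M-2 (R4), but B-74 never forms. S-2 would need B-70, Z-73, and X-20 (R5), but B-70 never forms. B-74 would need B-70 (R1), but B-70 never forms.

M-10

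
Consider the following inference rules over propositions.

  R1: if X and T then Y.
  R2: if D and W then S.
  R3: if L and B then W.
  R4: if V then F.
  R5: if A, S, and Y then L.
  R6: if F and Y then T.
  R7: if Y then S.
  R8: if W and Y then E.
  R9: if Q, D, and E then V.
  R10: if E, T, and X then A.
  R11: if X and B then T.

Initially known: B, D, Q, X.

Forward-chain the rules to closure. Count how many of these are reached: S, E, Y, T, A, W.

From X and B, R11 gives T.
X and T hold, so Y follows (R1).
Y holds, so S follows (R7).
S: reached.
E would need W and Y (R8), but W is never established.
Y: reached.
T: reached.
A would need E, T, and X (R10), but E is never established.
W would need L and B (R3), but L is never established.
Reached: S, Y, and T — 3 of the 6.

3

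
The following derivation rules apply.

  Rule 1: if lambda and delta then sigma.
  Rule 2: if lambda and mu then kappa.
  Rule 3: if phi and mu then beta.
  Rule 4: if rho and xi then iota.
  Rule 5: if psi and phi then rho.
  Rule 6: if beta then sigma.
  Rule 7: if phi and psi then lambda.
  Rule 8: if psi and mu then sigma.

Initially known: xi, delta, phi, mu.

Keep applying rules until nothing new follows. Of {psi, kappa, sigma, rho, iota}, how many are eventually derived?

1

From phi and mu, Rule 3 gives beta.
From beta, Rule 6 gives sigma.
No rule produces psi, and it is not given.
kappa would need lambda and mu (Rule 2), but lambda is never established.
sigma: reached.
rho would need psi and phi (Rule 5), but psi is never established.
iota would need rho and xi (Rule 4), but rho is never established.
Reached: sigma — 1 of the 5.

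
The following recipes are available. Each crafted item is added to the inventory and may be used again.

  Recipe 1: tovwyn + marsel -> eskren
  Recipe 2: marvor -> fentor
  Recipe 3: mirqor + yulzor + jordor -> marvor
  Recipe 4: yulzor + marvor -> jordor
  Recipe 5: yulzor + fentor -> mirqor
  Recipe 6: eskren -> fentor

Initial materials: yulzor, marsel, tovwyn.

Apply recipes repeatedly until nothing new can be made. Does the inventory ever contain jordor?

No

jordor would need yulzor and marvor (Recipe 4), but marvor is never obtained.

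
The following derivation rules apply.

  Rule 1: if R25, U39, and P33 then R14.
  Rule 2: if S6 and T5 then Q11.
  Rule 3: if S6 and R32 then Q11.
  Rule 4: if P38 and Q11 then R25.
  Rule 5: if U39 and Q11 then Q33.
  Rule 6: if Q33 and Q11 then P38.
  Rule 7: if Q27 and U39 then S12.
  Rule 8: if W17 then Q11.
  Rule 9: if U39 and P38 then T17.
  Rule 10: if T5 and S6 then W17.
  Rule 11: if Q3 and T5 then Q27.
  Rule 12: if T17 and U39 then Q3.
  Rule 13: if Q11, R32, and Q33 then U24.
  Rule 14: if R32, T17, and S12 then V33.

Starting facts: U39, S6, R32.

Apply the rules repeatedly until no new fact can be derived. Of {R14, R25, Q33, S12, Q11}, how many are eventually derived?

S6 and R32 hold, so Q11 follows (Rule 3).
U39 and Q11 hold, so Q33 follows (Rule 5).
From Q33 and Q11, Rule 6 gives P38.
From P38 and Q11, Rule 4 gives R25.
R14 would need R25, U39, and P33 (Rule 1), but P33 is never established.
R25: reached.
Q33: reached.
S12 would need Q27 and U39 (Rule 7), but Q27 is never established.
Q11: reached.
Reached: R25, Q33, and Q11 — 3 of the 5.

3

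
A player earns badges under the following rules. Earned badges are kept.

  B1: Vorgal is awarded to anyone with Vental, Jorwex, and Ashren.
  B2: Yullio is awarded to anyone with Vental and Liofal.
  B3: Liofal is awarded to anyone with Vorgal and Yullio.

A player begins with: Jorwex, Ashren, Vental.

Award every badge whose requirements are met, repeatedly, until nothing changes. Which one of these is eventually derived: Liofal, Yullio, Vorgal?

With Vental, Jorwex, and Ashren, Vorgal is earned (B1).
Liofal would need Vorgal and Yullio (B3), but Yullio is never earned. Yullio would need Vental and Liofal (B2), but Liofal is never earned.

Vorgal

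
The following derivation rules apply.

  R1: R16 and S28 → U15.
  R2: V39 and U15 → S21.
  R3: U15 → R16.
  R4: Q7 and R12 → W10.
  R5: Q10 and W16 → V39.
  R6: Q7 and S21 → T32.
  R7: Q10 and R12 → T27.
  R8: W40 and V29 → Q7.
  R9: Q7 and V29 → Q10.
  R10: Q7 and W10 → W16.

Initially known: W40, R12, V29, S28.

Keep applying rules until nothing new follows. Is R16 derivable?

No

R16 would need U15 (R3), but U15 is never established.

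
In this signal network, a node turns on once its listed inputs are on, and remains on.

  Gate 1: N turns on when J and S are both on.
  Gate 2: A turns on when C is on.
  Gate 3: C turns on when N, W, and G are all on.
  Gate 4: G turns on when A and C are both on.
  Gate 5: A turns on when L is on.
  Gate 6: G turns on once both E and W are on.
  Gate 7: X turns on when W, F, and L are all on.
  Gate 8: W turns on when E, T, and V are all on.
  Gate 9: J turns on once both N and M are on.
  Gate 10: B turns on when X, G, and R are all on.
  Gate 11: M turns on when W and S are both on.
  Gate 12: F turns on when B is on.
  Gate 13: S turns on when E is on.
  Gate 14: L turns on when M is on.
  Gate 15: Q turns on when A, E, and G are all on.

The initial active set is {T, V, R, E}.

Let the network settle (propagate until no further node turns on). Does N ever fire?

N would need J and S (Gate 1), but J never turns on.

No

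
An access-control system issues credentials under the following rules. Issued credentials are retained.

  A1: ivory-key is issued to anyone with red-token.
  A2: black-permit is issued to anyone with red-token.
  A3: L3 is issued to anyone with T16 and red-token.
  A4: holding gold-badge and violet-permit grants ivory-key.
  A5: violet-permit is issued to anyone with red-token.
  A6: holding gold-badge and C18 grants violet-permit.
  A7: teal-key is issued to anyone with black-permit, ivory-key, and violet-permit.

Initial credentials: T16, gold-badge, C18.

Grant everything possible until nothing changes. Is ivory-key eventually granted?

Yes

Holding gold-badge and C18 grants violet-permit (A6).
Holding gold-badge and violet-permit grants ivory-key (A4).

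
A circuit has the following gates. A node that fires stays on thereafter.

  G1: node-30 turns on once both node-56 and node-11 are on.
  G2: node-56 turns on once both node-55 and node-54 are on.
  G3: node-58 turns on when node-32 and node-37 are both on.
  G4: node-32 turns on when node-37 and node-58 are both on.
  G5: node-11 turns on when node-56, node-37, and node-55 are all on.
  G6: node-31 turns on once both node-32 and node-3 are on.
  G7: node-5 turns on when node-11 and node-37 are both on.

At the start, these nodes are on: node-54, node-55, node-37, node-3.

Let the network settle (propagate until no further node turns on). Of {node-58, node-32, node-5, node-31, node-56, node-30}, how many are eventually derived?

3

G2: node-55 and node-54 on → node-56 on.
G5: node-56, node-37, and node-55 on → node-11 on.
G1: node-56 and node-11 on → node-30 on.
G7: node-11 and node-37 on → node-5 on.
node-58 would need node-32 and node-37 (G3), but node-32 never turns on.
node-32 would need node-37 and node-58 (G4), but node-58 never turns on.
node-5: reached.
node-31 would need node-32 and node-3 (G6), but node-32 never turns on.
node-56: reached.
node-30: reached.
Reached: node-5, node-56, and node-30 — 3 of the 6.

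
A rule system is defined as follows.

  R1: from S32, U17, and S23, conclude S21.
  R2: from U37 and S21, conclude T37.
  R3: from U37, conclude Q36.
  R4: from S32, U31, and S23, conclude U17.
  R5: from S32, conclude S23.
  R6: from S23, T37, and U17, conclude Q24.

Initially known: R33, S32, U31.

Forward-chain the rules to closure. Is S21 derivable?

S32 holds, so S23 follows (R5).
S32, U31, and S23 hold, so U17 follows (R4).
From S32, U17, and S23, R1 gives S21.

Yes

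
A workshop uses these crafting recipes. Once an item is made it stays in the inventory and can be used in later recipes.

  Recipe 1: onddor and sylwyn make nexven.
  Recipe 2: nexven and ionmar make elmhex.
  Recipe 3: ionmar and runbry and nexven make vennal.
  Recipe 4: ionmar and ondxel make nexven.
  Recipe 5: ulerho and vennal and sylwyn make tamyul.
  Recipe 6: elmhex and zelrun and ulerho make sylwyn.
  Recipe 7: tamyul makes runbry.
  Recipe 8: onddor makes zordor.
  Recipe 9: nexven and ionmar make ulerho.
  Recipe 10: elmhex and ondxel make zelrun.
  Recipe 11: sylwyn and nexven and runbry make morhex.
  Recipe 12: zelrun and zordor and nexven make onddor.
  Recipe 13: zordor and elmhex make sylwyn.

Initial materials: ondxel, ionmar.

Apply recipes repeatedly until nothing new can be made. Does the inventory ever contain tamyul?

tamyul would need ulerho, vennal, and sylwyn (Recipe 5), but vennal is never obtained.

No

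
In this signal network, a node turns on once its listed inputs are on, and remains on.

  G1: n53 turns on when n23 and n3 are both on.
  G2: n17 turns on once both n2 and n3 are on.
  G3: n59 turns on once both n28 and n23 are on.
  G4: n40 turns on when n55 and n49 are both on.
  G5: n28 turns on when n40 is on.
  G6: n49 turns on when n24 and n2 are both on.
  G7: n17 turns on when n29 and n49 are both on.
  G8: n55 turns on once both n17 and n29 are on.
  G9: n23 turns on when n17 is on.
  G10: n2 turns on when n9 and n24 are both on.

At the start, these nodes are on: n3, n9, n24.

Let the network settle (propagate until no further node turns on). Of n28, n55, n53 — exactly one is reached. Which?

n9 and n24 are on, so n2 turns on (G10).
n2 and n3 are on, so n17 turns on (G2).
G9: n17 on → n23 on.
G1: n23 and n3 on → n53 on.
n55 would need n17 and n29 (G8), but n29 never turns on. n28 would need n40 (G5), but n40 never turns on.

n53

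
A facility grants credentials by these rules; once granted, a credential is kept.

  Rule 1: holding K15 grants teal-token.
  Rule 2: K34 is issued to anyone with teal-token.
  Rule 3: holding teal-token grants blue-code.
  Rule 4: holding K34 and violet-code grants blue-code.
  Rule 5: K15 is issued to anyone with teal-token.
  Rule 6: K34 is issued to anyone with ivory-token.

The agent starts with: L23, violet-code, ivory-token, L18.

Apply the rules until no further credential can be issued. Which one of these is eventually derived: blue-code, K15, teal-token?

blue-code

Holding ivory-token grants K34 (Rule 6).
Holding K34 and violet-code grants blue-code (Rule 4).
teal-token would need K15 (Rule 1), but K15 is never granted. K15 would need teal-token (Rule 5), but teal-token is never granted.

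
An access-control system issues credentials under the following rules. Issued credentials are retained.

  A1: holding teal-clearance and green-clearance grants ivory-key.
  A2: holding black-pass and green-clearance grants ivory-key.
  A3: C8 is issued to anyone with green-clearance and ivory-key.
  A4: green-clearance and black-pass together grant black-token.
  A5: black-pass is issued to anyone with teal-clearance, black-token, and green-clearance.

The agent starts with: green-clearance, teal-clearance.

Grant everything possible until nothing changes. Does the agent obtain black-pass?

No

black-pass would need teal-clearance, black-token, and green-clearance (A5), but black-token is never granted.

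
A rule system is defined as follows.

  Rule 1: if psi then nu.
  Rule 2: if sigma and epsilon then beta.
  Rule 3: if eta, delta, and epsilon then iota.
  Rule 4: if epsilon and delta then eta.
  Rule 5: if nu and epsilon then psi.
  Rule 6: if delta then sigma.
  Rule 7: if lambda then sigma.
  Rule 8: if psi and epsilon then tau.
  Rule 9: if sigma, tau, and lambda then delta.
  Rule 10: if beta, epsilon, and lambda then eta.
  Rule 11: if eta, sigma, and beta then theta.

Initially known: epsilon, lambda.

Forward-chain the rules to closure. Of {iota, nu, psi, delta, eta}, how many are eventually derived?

lambda holds, so sigma follows (Rule 7).
From sigma and epsilon, Rule 2 gives beta.
From beta, epsilon, and lambda, Rule 10 gives eta.
iota would need eta, delta, and epsilon (Rule 3), but delta is never established.
nu would need psi (Rule 1), but psi is never established.
psi would need nu and epsilon (Rule 5), but nu is never established.
delta would need sigma, tau, and lambda (Rule 9), but tau is never established.
eta: reached.
Reached: eta — 1 of the 5.

1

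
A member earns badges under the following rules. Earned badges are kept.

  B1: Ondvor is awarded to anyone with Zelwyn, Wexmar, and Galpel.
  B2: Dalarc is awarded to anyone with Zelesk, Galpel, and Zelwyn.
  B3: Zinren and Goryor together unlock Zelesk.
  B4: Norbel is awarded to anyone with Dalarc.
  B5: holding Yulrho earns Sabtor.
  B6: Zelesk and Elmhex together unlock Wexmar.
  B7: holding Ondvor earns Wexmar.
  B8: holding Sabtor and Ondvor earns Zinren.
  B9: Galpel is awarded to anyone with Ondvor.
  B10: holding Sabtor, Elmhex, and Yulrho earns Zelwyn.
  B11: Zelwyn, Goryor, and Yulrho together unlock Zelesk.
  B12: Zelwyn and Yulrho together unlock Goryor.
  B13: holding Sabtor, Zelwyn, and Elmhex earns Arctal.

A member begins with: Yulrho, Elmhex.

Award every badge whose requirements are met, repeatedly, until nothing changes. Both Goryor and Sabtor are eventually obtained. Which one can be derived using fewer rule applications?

Sabtor: With Yulrho, Sabtor is earned (B5). [1 rule application]
Goryor: With Yulrho, Sabtor is earned (B5). With Sabtor, Elmhex, and Yulrho, Zelwyn is earned (B10). With Zelwyn and Yulrho, Goryor is earned (B12). [3 rule applications]
Sabtor needs fewer.

Sabtor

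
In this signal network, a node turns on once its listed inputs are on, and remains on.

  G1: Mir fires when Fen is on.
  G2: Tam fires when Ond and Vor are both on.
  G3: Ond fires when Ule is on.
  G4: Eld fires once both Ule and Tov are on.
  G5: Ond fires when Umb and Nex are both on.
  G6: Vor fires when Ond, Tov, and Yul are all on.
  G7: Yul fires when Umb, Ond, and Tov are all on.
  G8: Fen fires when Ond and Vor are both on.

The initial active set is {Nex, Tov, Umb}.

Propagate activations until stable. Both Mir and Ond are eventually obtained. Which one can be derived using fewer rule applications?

Ond

Ond: G5: Umb and Nex on → Ond on. [1 rule application]
Mir: G5: Umb and Nex on → Ond on. G7: Umb, Ond, and Tov on → Yul on. Ond, Tov, and Yul are on, so Vor fires (G6). Ond and Vor are on, so Fen fires (G8). Fen is on, so Mir fires (G1). [5 rule applications]
Ond needs fewer.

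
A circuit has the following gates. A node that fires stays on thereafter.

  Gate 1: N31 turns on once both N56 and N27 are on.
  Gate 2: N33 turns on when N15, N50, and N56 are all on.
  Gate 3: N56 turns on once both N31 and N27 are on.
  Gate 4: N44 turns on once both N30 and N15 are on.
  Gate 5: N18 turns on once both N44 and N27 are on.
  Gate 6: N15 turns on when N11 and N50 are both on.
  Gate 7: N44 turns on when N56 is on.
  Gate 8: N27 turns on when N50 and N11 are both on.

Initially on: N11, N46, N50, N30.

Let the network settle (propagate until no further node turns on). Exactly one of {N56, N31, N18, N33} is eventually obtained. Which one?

Gate 8: N50 and N11 on → N27 on.
N11 and N50 are on, so N15 turns on (Gate 6).
N30 and N15 are on, so N44 turns on (Gate 4).
Gate 5: N44 and N27 on → N18 on.
N33 would need N15, N50, and N56 (Gate 2), but N56 never turns on. N31 would need N56 and N27 (Gate 1), but N56 never turns on. N56 would need N31 and N27 (Gate 3), but N31 never turns on.

N18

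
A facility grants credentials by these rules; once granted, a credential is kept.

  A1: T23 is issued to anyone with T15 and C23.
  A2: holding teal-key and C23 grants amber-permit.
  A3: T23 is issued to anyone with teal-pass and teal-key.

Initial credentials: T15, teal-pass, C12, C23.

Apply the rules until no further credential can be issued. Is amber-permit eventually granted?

No

amber-permit would need teal-key and C23 (A2), but teal-key is never granted.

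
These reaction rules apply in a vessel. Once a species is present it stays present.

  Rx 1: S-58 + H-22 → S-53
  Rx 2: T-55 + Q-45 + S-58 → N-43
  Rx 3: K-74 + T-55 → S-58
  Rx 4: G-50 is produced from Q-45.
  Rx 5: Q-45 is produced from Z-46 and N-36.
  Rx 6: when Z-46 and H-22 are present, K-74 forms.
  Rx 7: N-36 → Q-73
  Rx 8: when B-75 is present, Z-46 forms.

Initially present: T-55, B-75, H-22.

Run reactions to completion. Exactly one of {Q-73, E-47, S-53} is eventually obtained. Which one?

S-53

B-75 present → Z-46 forms (Rx 8).
Z-46 and H-22 present → K-74 forms (Rx 6).
K-74 and T-55 present → S-58 forms (Rx 3).
S-58 and H-22 present → S-53 forms (Rx 1).
No rule produces E-47, and it is not given. Q-73 would need N-36 (Rx 7), but N-36 never forms.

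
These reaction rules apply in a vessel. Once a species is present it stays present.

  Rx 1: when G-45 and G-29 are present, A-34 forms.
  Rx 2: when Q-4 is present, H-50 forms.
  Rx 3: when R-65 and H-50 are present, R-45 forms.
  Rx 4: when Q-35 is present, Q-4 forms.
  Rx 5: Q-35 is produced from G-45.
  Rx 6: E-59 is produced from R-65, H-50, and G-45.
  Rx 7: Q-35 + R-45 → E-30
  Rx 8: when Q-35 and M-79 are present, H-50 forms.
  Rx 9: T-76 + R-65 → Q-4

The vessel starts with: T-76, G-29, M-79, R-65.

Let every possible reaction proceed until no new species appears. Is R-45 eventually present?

T-76 and R-65 present → Q-4 forms (Rx 9).
Q-4 present → H-50 forms (Rx 2).
R-65 and H-50 present → R-45 forms (Rx 3).

Yes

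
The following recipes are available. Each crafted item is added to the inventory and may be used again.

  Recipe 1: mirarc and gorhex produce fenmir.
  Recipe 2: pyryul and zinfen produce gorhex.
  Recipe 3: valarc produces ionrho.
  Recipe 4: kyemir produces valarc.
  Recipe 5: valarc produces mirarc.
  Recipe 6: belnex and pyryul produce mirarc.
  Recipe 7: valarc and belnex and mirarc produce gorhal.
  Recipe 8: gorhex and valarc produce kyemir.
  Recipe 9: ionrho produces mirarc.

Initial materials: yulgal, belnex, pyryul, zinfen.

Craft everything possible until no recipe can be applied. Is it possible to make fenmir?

Using Recipe 6, belnex and pyryul make mirarc.
Using Recipe 2, pyryul and zinfen make gorhex.
Using Recipe 1, mirarc and gorhex make fenmir.

Yes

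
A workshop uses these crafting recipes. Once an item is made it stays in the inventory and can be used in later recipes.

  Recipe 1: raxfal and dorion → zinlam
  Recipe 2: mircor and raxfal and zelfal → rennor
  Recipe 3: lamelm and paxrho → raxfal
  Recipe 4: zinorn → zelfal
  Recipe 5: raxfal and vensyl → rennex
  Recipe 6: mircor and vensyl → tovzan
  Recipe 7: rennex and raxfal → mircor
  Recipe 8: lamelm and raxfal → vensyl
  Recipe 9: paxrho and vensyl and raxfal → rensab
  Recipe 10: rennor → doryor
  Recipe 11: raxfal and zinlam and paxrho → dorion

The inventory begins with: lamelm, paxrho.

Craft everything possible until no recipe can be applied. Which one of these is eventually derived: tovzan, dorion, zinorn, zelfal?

Using Recipe 3, lamelm and paxrho make raxfal.
Using Recipe 8, lamelm and raxfal make vensyl.
Using Recipe 5, raxfal and vensyl make rennex.
Using Recipe 7, rennex and raxfal make mircor.
mircor and vensyl → tovzan (Recipe 6).
No rule produces zinorn, and it is not given. dorion would need raxfal, zinlam, and paxrho (Recipe 11), but zinlam is never obtained. zelfal would need zinorn (Recipe 4), but zinorn is never obtained.

tovzan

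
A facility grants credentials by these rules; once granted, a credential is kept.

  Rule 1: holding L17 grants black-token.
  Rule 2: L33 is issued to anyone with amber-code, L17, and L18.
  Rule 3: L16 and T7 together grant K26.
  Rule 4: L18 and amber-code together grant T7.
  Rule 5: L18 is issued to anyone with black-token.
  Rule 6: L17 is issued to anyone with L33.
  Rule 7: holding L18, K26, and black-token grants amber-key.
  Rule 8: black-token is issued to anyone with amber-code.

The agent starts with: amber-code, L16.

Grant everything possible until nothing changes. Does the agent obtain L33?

L33 would need amber-code, L17, and L18 (Rule 2), but L17 is never granted.

No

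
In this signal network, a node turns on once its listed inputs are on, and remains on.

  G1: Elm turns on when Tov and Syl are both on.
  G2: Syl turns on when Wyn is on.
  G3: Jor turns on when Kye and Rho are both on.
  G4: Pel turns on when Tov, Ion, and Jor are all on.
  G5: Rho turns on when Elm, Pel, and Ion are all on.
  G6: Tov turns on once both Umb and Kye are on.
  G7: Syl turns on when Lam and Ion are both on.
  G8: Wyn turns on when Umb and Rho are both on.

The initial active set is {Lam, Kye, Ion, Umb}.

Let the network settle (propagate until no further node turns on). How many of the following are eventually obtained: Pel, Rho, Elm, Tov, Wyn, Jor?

2

Umb and Kye are on, so Tov turns on (G6).
G7: Lam and Ion on → Syl on.
G1: Tov and Syl on → Elm on.
Pel would need Tov, Ion, and Jor (G4), but Jor never turns on.
Rho would need Elm, Pel, and Ion (G5), but Pel never turns on.
Elm: reached.
Tov: reached.
Wyn would need Umb and Rho (G8), but Rho never turns on.
Jor would need Kye and Rho (G3), but Rho never turns on.
Reached: Elm and Tov — 2 of the 6.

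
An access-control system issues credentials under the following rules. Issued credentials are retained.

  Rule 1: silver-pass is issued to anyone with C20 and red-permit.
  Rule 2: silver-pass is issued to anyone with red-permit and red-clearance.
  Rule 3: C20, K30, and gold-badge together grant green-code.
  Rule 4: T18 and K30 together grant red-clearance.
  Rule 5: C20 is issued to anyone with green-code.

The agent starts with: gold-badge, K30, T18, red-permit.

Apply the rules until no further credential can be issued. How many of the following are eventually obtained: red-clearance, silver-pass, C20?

Holding T18 and K30 grants red-clearance (Rule 4).
Holding red-permit and red-clearance grants silver-pass (Rule 2).
red-clearance: reached.
silver-pass: reached.
C20 would need green-code (Rule 5), but green-code is never granted.
Reached: red-clearance and silver-pass — 2 of the 3.

2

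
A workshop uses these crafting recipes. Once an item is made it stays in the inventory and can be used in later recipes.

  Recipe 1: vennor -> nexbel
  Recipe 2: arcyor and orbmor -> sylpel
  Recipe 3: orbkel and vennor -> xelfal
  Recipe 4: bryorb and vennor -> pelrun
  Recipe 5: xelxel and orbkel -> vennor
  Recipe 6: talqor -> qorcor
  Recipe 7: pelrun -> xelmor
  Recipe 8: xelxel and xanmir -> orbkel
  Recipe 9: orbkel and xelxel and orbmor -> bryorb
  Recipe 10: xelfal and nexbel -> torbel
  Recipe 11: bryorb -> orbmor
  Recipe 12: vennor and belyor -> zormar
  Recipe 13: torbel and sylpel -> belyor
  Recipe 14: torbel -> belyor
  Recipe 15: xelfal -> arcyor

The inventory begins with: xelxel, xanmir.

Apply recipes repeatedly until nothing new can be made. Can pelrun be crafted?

No

pelrun would need bryorb and vennor (Recipe 4), but bryorb is never obtained.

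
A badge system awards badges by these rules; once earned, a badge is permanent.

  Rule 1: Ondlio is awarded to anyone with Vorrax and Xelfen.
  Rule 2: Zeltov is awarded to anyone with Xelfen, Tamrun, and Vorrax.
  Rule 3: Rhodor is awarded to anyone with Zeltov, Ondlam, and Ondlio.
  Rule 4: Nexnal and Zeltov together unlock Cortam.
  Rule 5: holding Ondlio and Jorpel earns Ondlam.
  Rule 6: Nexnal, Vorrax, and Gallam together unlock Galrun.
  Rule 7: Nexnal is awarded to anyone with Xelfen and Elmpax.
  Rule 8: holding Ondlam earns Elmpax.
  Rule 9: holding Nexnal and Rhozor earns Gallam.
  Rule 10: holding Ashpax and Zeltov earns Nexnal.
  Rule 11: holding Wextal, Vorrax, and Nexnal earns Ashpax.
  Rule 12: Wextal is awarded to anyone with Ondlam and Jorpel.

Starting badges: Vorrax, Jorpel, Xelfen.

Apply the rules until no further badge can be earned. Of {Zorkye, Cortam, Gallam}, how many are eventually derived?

0

No rule produces Zorkye, and it is not given.
Cortam would need Nexnal and Zeltov (Rule 4), but Zeltov is never earned.
Gallam would need Nexnal and Rhozor (Rule 9), but Rhozor is never earned.
None of the 3 are reached.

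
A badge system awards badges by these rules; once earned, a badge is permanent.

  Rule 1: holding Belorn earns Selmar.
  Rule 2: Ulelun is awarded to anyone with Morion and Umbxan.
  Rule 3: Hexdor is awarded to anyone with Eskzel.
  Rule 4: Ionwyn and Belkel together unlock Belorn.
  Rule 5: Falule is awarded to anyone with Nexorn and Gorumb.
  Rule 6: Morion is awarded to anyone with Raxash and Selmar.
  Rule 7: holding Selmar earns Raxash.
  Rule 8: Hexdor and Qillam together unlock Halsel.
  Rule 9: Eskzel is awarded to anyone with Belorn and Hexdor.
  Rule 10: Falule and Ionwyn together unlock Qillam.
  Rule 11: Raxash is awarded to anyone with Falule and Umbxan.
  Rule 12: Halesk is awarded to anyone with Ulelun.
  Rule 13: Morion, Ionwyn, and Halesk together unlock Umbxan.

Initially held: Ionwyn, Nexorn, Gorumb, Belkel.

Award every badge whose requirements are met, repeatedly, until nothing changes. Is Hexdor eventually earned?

Hexdor would need Eskzel (Rule 3), but Eskzel is never earned.

No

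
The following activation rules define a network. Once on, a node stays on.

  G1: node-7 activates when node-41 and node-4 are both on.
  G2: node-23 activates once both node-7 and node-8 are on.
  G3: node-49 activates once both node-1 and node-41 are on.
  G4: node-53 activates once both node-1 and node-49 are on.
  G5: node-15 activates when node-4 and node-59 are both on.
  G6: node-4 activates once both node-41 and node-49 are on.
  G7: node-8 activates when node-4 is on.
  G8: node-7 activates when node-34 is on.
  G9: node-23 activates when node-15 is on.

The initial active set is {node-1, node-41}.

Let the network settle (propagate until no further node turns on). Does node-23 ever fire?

node-1 and node-41 are on, so node-49 activates (G3).
node-41 and node-49 are on, so node-4 activates (G6).
G1: node-41 and node-4 on → node-7 on.
G7: node-4 on → node-8 on.
G2: node-7 and node-8 on → node-23 on.

Yes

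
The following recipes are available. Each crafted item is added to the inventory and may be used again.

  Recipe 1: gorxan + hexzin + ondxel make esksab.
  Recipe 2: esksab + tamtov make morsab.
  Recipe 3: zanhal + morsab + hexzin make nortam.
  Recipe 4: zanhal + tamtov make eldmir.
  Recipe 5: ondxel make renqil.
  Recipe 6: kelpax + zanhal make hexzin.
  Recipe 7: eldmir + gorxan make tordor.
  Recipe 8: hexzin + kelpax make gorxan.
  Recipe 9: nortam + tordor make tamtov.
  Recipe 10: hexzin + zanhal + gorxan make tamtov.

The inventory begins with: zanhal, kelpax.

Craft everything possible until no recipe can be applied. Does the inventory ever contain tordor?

kelpax + zanhal → hexzin (Recipe 6).
Using Recipe 8, hexzin and kelpax make gorxan.
Using Recipe 10, hexzin, zanhal, and gorxan make tamtov.
zanhal + tamtov → eldmir (Recipe 4).
Using Recipe 7, eldmir and gorxan make tordor.

Yes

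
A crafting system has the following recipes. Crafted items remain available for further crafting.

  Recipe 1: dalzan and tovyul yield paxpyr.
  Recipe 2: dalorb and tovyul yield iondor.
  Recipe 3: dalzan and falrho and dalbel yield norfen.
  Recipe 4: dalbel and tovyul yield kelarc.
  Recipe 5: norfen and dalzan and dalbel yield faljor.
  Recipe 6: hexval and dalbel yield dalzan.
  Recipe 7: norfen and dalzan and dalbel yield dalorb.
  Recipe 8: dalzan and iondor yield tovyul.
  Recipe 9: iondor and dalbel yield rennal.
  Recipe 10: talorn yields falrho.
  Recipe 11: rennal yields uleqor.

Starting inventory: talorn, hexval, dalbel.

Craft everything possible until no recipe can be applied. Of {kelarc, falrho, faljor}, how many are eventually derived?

2

hexval and dalbel → dalzan (Recipe 6).
talorn → falrho (Recipe 10).
Using Recipe 3, dalzan, falrho, and dalbel make norfen.
norfen and dalzan and dalbel → faljor (Recipe 5).
kelarc would need dalbel and tovyul (Recipe 4), but tovyul is never obtained.
falrho: reached.
faljor: reached.
Reached: falrho and faljor — 2 of the 3.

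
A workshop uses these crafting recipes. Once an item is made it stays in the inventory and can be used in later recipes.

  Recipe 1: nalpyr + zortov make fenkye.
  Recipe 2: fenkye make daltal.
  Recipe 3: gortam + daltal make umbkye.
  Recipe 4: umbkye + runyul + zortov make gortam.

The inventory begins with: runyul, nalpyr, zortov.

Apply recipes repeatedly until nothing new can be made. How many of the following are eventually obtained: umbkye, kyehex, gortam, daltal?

1

nalpyr + zortov → fenkye (Recipe 1).
fenkye → daltal (Recipe 2).
umbkye would need gortam and daltal (Recipe 3), but gortam is never obtained.
No rule produces kyehex, and it is not given.
gortam would need umbkye, runyul, and zortov (Recipe 4), but umbkye is never obtained.
daltal: reached.
Reached: daltal — 1 of the 4.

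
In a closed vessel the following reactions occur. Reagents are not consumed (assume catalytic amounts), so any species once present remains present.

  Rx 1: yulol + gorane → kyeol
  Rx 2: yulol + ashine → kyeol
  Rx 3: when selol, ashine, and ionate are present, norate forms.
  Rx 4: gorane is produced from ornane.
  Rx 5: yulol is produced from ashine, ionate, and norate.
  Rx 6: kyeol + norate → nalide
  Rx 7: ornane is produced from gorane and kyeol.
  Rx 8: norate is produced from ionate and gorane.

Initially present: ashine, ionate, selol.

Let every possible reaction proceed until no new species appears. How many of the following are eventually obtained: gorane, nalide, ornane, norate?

2

selol, ashine, and ionate present → norate forms (Rx 3).
ashine, ionate, and norate present → yulol forms (Rx 5).
yulol and ashine present → kyeol forms (Rx 2).
kyeol and norate present → nalide forms (Rx 6).
gorane would need ornane (Rx 4), but ornane never forms.
nalide: reached.
ornane would need gorane and kyeol (Rx 7), but gorane never forms.
norate: reached.
Reached: nalide and norate — 2 of the 4.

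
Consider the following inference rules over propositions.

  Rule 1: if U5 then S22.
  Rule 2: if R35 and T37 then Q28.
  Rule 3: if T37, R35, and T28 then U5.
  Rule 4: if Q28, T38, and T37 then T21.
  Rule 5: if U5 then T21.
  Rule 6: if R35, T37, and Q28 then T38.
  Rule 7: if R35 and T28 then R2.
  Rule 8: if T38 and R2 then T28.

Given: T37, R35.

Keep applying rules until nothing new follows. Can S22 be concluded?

S22 would need U5 (Rule 1), but U5 is never established.

No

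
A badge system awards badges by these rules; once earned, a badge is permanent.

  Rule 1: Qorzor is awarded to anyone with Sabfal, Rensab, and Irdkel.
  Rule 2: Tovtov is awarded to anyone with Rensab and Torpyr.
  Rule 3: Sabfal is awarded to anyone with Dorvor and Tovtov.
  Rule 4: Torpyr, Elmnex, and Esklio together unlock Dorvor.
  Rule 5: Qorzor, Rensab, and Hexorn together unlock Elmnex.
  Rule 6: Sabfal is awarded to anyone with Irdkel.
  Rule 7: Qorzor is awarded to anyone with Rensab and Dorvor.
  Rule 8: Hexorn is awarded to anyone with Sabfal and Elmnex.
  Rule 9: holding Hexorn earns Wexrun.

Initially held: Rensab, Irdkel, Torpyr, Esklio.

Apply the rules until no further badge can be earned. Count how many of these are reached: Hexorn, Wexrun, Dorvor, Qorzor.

1

With Irdkel, Sabfal is earned (Rule 6).
With Sabfal, Rensab, and Irdkel, Qorzor is earned (Rule 1).
Hexorn would need Sabfal and Elmnex (Rule 8), but Elmnex is never earned.
Wexrun would need Hexorn (Rule 9), but Hexorn is never earned.
Dorvor would need Torpyr, Elmnex, and Esklio (Rule 4), but Elmnex is never earned.
Qorzor: reached.
Reached: Qorzor — 1 of the 4.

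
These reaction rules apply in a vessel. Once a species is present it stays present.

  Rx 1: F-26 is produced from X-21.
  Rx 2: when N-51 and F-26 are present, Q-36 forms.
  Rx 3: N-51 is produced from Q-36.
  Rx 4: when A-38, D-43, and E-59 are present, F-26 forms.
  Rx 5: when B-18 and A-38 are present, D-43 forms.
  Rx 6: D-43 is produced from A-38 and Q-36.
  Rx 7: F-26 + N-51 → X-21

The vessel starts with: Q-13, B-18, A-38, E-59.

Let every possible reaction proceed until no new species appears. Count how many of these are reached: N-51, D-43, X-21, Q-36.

1

B-18 and A-38 present → D-43 forms (Rx 5).
N-51 would need Q-36 (Rx 3), but Q-36 never forms.
D-43: reached.
X-21 would need F-26 and N-51 (Rx 7), but N-51 never forms.
Q-36 would need N-51 and F-26 (Rx 2), but N-51 never forms.
Reached: D-43 — 1 of the 4.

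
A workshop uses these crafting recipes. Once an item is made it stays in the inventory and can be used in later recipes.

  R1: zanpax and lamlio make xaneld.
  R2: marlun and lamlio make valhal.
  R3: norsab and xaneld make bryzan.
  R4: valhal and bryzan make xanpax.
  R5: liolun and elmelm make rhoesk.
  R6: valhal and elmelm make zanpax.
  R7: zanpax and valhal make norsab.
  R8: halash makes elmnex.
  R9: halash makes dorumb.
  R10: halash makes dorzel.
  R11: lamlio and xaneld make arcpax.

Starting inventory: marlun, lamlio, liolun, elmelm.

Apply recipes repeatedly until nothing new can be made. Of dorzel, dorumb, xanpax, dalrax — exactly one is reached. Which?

marlun and lamlio → valhal (R2).
valhal and elmelm → zanpax (R6).
Using R1, zanpax and lamlio make xaneld.
zanpax and valhal → norsab (R7).
Using R3, norsab and xaneld make bryzan.
valhal and bryzan → xanpax (R4).
dorzel would need halash (R10), but halash is never obtained. No rule produces dalrax, and it is not given. dorumb would need halash (R9), but halash is never obtained.

xanpax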